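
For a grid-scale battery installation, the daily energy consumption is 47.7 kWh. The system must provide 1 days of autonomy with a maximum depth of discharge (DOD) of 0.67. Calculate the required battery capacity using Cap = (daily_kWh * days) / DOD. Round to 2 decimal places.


Total energy needed = daily * days = 47.7 * 1 = 47.7 kWh
Account for depth of discharge:
  Cap = total_energy / DOD = 47.7 / 0.67
  Cap = 71.19 kWh

71.19


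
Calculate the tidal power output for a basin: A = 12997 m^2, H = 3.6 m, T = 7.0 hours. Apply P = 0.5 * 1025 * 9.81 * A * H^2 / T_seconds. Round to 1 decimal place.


Convert period to seconds: T = 7.0 * 3600 = 25200.0 s
H^2 = 3.6^2 = 12.96
P = 0.5 * rho * g * A * H^2 / T
P = 0.5 * 1025 * 9.81 * 12997 * 12.96 / 25200.0
P = 33605.5 W

33605.5


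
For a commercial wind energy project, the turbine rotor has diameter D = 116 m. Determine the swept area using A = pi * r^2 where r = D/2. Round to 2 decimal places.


Compute the rotor radius:
  r = D / 2 = 116 / 2 = 58.0 m
Calculate swept area:
  A = pi * r^2 = pi * 58.0^2
  A = 10568.32 m^2

10568.32


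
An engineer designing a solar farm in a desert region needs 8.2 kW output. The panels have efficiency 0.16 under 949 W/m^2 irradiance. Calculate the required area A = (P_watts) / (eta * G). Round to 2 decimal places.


Convert target power to watts: P = 8.2 * 1000 = 8200.0 W
Compute denominator: eta * G = 0.16 * 949 = 151.84
Required area A = P / (eta * G) = 8200.0 / 151.84
A = 54.00 m^2

54.00


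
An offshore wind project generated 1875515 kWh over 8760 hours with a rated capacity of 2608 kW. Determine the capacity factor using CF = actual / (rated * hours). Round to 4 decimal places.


Capacity factor = actual output / maximum possible output
Maximum possible = rated * hours = 2608 * 8760 = 22846080 kWh
CF = 1875515 / 22846080
CF = 0.0821

0.0821


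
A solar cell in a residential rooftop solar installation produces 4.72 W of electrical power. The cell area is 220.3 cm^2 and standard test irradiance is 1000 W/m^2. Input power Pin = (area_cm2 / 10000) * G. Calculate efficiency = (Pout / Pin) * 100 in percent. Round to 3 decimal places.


First compute the input power:
  Pin = area_cm2 / 10000 * G = 220.3 / 10000 * 1000 = 22.03 W
Then compute efficiency:
  Efficiency = (Pout / Pin) * 100 = (4.72 / 22.03) * 100
  Efficiency = 21.425%

21.425


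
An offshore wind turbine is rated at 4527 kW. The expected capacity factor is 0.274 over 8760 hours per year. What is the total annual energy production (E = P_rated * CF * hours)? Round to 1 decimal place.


Annual energy = rated_kW * capacity_factor * hours_per_year
Given: P_rated = 4527 kW, CF = 0.274, hours = 8760
E = 4527 * 0.274 * 8760
E = 10865886.5 kWh

10865886.5


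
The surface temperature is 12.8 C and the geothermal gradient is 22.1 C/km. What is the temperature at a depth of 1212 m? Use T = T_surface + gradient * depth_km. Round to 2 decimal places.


Convert depth to km: 1212 / 1000 = 1.212 km
Temperature increase = gradient * depth_km = 22.1 * 1.212 = 26.79 C
Temperature at depth = T_surface + delta_T = 12.8 + 26.79
T = 39.59 C

39.59


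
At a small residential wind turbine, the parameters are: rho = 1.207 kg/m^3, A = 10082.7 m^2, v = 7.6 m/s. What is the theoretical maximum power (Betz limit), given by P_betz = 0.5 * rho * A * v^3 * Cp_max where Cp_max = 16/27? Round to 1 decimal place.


The Betz coefficient Cp_max = 16/27 = 0.5926
v^3 = 7.6^3 = 438.976
P_betz = 0.5 * rho * A * v^3 * Cp_max
P_betz = 0.5 * 1.207 * 10082.7 * 438.976 * 0.5926
P_betz = 1582891.4 W

1582891.4


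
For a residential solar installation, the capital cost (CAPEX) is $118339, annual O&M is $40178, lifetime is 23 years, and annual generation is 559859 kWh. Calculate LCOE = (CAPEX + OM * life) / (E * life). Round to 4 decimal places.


Total cost = CAPEX + OM * lifetime = 118339 + 40178 * 23 = 118339 + 924094 = 1042433
Total generation = annual * lifetime = 559859 * 23 = 12876757 kWh
LCOE = 1042433 / 12876757
LCOE = 0.0810 $/kWh

0.0810


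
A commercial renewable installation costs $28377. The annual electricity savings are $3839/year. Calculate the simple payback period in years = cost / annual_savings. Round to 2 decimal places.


Simple payback period = initial cost / annual savings
Payback = 28377 / 3839
Payback = 7.39 years

7.39


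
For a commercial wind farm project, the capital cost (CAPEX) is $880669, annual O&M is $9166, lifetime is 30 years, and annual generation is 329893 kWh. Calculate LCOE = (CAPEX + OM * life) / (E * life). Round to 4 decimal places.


Total cost = CAPEX + OM * lifetime = 880669 + 9166 * 30 = 880669 + 274980 = 1155649
Total generation = annual * lifetime = 329893 * 30 = 9896790 kWh
LCOE = 1155649 / 9896790
LCOE = 0.1168 $/kWh

0.1168


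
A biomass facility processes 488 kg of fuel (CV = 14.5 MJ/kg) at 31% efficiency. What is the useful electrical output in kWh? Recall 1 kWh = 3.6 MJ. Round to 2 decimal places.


Total energy = mass * CV = 488 * 14.5 = 7076.0 MJ
Useful energy = total * eta = 7076.0 * 0.31 = 2193.56 MJ
Convert to kWh: 2193.56 / 3.6
Useful energy = 609.32 kWh

609.32


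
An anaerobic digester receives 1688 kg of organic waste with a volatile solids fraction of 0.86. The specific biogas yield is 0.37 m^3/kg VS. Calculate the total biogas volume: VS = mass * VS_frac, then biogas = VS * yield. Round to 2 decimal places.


Compute volatile solids:
  VS = mass * VS_fraction = 1688 * 0.86 = 1451.68 kg
Calculate biogas volume:
  Biogas = VS * specific_yield = 1451.68 * 0.37
  Biogas = 537.12 m^3

537.12


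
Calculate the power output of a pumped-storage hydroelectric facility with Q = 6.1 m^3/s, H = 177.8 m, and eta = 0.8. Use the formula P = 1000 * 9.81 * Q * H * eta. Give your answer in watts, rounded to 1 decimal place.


Apply the hydropower formula P = rho * g * Q * H * eta
rho * g = 1000 * 9.81 = 9810.0
P = 9810.0 * 6.1 * 177.8 * 0.8
P = 8511783.8 W

8511783.8


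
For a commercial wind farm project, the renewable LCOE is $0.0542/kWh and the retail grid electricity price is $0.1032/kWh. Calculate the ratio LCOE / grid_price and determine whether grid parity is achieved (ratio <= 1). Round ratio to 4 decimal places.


Compare LCOE to grid price:
  LCOE = $0.0542/kWh, Grid price = $0.1032/kWh
  Ratio = LCOE / grid_price = 0.0542 / 0.1032 = 0.5252
  Grid parity achieved (ratio <= 1)? yes

0.5252


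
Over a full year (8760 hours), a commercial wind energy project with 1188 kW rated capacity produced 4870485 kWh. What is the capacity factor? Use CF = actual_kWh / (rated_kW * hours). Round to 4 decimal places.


Capacity factor = actual output / maximum possible output
Maximum possible = rated * hours = 1188 * 8760 = 10406880 kWh
CF = 4870485 / 10406880
CF = 0.4680

0.4680


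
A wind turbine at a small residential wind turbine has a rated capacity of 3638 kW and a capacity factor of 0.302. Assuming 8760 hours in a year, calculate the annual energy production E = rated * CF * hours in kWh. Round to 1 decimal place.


Annual energy = rated_kW * capacity_factor * hours_per_year
Given: P_rated = 3638 kW, CF = 0.302, hours = 8760
E = 3638 * 0.302 * 8760
E = 9624401.8 kWh

9624401.8


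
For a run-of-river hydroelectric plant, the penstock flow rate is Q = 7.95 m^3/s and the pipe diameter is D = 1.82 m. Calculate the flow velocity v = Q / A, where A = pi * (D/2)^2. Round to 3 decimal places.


Compute pipe cross-sectional area:
  A = pi * (D/2)^2 = pi * (1.82/2)^2 = 2.6016 m^2
Calculate velocity:
  v = Q / A = 7.95 / 2.6016
  v = 3.056 m/s

3.056


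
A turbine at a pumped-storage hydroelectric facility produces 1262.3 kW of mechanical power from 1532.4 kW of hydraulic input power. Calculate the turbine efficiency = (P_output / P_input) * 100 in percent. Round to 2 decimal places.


Turbine efficiency = (output power / input power) * 100
eta = (1262.3 / 1532.4) * 100
eta = 82.37%

82.37


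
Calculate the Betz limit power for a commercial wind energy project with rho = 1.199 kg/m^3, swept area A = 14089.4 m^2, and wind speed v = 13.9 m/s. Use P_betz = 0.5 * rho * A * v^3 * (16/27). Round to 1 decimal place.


The Betz coefficient Cp_max = 16/27 = 0.5926
v^3 = 13.9^3 = 2685.619
P_betz = 0.5 * rho * A * v^3 * Cp_max
P_betz = 0.5 * 1.199 * 14089.4 * 2685.619 * 0.5926
P_betz = 13442570.0 W

13442570.0


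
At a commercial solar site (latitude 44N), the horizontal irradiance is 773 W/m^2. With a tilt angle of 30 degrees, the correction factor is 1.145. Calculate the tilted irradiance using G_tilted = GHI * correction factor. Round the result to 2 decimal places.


Identify the given values:
  GHI = 773 W/m^2, tilt correction factor = 1.145
Apply the formula G_tilted = GHI * factor:
  G_tilted = 773 * 1.145
  G_tilted = 885.09 W/m^2

885.09


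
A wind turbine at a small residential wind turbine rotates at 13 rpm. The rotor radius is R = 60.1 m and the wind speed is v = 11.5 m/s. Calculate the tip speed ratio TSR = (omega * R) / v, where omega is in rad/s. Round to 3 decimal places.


Convert rotational speed to rad/s:
  omega = 13 * 2 * pi / 60 = 1.3614 rad/s
Compute tip speed:
  v_tip = omega * R = 1.3614 * 60.1 = 81.818 m/s
Tip speed ratio:
  TSR = v_tip / v_wind = 81.818 / 11.5 = 7.115

7.115


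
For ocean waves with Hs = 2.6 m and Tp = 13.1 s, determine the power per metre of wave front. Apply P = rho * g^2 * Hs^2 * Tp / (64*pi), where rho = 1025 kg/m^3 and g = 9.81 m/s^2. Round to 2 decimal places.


Apply wave power formula:
  g^2 = 9.81^2 = 96.2361
  Hs^2 = 2.6^2 = 6.76
  Numerator = rho * g^2 * Hs^2 * Tp = 1025 * 96.2361 * 6.76 * 13.1 = 8735341.17
  Denominator = 64 * pi = 201.0619
  P = 8735341.17 / 201.0619 = 43446.02 W/m

43446.02


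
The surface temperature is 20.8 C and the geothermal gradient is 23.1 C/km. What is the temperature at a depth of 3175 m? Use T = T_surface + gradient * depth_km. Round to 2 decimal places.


Convert depth to km: 3175 / 1000 = 3.175 km
Temperature increase = gradient * depth_km = 23.1 * 3.175 = 73.34 C
Temperature at depth = T_surface + delta_T = 20.8 + 73.34
T = 94.14 C

94.14


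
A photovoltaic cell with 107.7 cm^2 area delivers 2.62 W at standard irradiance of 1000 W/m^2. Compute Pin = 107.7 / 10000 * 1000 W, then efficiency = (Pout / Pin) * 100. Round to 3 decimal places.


First compute the input power:
  Pin = area_cm2 / 10000 * G = 107.7 / 10000 * 1000 = 10.77 W
Then compute efficiency:
  Efficiency = (Pout / Pin) * 100 = (2.62 / 10.77) * 100
  Efficiency = 24.327%

24.327


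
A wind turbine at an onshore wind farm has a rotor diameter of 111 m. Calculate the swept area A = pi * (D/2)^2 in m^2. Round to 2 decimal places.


Compute the rotor radius:
  r = D / 2 = 111 / 2 = 55.5 m
Calculate swept area:
  A = pi * r^2 = pi * 55.5^2
  A = 9676.89 m^2

9676.89


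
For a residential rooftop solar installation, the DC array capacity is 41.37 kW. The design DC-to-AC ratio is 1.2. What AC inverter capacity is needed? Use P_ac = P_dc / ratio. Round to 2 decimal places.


The inverter AC capacity is determined by the DC/AC ratio.
Given: P_dc = 41.37 kW, DC/AC ratio = 1.2
P_ac = P_dc / ratio = 41.37 / 1.2
P_ac = 34.48 kW

34.48


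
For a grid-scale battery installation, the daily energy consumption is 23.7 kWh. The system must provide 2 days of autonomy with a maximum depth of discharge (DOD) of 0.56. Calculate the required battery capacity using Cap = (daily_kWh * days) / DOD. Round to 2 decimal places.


Total energy needed = daily * days = 23.7 * 2 = 47.4 kWh
Account for depth of discharge:
  Cap = total_energy / DOD = 47.4 / 0.56
  Cap = 84.64 kWh

84.64


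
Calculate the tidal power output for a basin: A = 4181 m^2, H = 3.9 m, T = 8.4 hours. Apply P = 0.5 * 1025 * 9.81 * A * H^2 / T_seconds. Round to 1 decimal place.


Convert period to seconds: T = 8.4 * 3600 = 30240.0 s
H^2 = 3.9^2 = 15.21
P = 0.5 * rho * g * A * H^2 / T
P = 0.5 * 1025 * 9.81 * 4181 * 15.21 / 30240.0
P = 10572.8 W

10572.8


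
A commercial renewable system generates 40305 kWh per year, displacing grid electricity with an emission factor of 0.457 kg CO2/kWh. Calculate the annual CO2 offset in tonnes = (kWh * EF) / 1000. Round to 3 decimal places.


CO2 offset in kg = generation * emission_factor
CO2 offset = 40305 * 0.457 = 18419.39 kg
Convert to tonnes:
  CO2 offset = 18419.39 / 1000 = 18.419 tonnes

18.419


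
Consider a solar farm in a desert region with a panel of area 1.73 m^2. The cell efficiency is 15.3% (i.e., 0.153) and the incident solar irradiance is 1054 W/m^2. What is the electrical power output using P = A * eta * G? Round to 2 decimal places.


Use the solar power formula P = A * eta * G.
Given: A = 1.73 m^2, eta = 0.153, G = 1054 W/m^2
P = 1.73 * 0.153 * 1054
P = 278.98 W

278.98


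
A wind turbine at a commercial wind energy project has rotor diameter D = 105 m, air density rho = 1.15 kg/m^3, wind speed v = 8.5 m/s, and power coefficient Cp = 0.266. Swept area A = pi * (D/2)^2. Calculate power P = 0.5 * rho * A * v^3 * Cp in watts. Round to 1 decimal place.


Step 1 -- Compute swept area:
  A = pi * (D/2)^2 = pi * (105/2)^2 = 8659.01 m^2
Step 2 -- Apply wind power equation:
  P = 0.5 * rho * A * v^3 * Cp
  v^3 = 8.5^3 = 614.125
  P = 0.5 * 1.15 * 8659.01 * 614.125 * 0.266
  P = 813344.9 W

813344.9


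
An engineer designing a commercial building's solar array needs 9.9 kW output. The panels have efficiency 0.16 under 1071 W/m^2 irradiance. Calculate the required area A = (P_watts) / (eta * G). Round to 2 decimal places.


Convert target power to watts: P = 9.9 * 1000 = 9900.0 W
Compute denominator: eta * G = 0.16 * 1071 = 171.36
Required area A = P / (eta * G) = 9900.0 / 171.36
A = 57.77 m^2

57.77


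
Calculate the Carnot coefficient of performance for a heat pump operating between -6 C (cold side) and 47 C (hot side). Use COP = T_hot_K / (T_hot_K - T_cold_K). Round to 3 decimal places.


Convert to Kelvin:
  T_hot = 47 + 273.15 = 320.15 K
  T_cold = -6 + 273.15 = 267.15 K
Apply Carnot COP formula:
  COP = T_hot_K / (T_hot_K - T_cold_K) = 320.15 / 53.0
  COP = 6.041

6.041


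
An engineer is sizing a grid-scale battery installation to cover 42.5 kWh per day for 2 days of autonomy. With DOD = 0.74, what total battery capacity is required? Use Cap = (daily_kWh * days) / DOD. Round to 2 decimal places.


Total energy needed = daily * days = 42.5 * 2 = 85.0 kWh
Account for depth of discharge:
  Cap = total_energy / DOD = 85.0 / 0.74
  Cap = 114.86 kWh

114.86


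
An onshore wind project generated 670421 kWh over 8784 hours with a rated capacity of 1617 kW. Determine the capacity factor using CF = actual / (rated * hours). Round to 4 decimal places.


Capacity factor = actual output / maximum possible output
Maximum possible = rated * hours = 1617 * 8784 = 14203728 kWh
CF = 670421 / 14203728
CF = 0.0472

0.0472


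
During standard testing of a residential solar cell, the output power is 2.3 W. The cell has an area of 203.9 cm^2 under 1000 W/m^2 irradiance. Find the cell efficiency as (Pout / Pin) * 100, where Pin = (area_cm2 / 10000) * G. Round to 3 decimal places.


First compute the input power:
  Pin = area_cm2 / 10000 * G = 203.9 / 10000 * 1000 = 20.39 W
Then compute efficiency:
  Efficiency = (Pout / Pin) * 100 = (2.3 / 20.39) * 100
  Efficiency = 11.280%

11.280


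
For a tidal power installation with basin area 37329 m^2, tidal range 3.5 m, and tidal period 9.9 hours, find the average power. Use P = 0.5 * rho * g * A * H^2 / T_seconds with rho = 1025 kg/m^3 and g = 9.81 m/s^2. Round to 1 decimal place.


Convert period to seconds: T = 9.9 * 3600 = 35640.0 s
H^2 = 3.5^2 = 12.25
P = 0.5 * rho * g * A * H^2 / T
P = 0.5 * 1025 * 9.81 * 37329 * 12.25 / 35640.0
P = 64507.1 W

64507.1


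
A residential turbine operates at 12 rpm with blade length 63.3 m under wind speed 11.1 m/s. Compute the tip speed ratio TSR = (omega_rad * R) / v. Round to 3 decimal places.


Convert rotational speed to rad/s:
  omega = 12 * 2 * pi / 60 = 1.2566 rad/s
Compute tip speed:
  v_tip = omega * R = 1.2566 * 63.3 = 79.545 m/s
Tip speed ratio:
  TSR = v_tip / v_wind = 79.545 / 11.1 = 7.166

7.166


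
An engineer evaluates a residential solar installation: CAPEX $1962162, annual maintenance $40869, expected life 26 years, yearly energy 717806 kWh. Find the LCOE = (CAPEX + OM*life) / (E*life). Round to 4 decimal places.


Total cost = CAPEX + OM * lifetime = 1962162 + 40869 * 26 = 1962162 + 1062594 = 3024756
Total generation = annual * lifetime = 717806 * 26 = 18662956 kWh
LCOE = 3024756 / 18662956
LCOE = 0.1621 $/kWh

0.1621


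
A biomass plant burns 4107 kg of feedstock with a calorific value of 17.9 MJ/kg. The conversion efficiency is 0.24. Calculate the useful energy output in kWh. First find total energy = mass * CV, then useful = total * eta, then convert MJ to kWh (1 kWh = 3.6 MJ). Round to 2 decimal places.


Total energy = mass * CV = 4107 * 17.9 = 73515.3 MJ
Useful energy = total * eta = 73515.3 * 0.24 = 17643.67 MJ
Convert to kWh: 17643.67 / 3.6
Useful energy = 4901.02 kWh

4901.02


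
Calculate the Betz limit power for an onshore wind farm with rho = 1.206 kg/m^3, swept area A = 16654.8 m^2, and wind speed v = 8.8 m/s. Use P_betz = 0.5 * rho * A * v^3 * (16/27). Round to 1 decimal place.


The Betz coefficient Cp_max = 16/27 = 0.5926
v^3 = 8.8^3 = 681.472
P_betz = 0.5 * rho * A * v^3 * Cp_max
P_betz = 0.5 * 1.206 * 16654.8 * 681.472 * 0.5926
P_betz = 4055654.7 W

4055654.7


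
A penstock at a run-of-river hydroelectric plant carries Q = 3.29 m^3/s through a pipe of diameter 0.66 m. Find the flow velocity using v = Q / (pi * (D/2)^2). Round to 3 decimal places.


Compute pipe cross-sectional area:
  A = pi * (D/2)^2 = pi * (0.66/2)^2 = 0.3421 m^2
Calculate velocity:
  v = Q / A = 3.29 / 0.3421
  v = 9.617 m/s

9.617


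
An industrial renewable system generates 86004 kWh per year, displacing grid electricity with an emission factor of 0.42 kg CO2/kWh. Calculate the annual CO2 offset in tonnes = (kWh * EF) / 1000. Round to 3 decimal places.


CO2 offset in kg = generation * emission_factor
CO2 offset = 86004 * 0.42 = 36121.68 kg
Convert to tonnes:
  CO2 offset = 36121.68 / 1000 = 36.122 tonnes

36.122


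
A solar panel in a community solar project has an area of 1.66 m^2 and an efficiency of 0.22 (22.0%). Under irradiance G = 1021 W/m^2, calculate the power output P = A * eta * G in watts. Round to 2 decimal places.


Use the solar power formula P = A * eta * G.
Given: A = 1.66 m^2, eta = 0.22, G = 1021 W/m^2
P = 1.66 * 0.22 * 1021
P = 372.87 W

372.87


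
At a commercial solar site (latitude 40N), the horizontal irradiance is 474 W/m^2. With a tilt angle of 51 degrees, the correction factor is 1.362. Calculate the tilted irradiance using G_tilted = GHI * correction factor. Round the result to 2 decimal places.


Identify the given values:
  GHI = 474 W/m^2, tilt correction factor = 1.362
Apply the formula G_tilted = GHI * factor:
  G_tilted = 474 * 1.362
  G_tilted = 645.59 W/m^2

645.59


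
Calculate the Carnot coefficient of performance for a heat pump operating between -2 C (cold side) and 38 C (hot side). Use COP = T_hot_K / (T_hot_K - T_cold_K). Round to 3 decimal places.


Convert to Kelvin:
  T_hot = 38 + 273.15 = 311.15 K
  T_cold = -2 + 273.15 = 271.15 K
Apply Carnot COP formula:
  COP = T_hot_K / (T_hot_K - T_cold_K) = 311.15 / 40.0
  COP = 7.779

7.779


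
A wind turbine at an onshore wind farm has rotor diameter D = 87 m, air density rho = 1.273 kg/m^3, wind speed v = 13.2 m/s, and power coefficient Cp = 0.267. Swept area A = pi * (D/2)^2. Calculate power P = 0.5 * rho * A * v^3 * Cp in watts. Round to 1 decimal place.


Step 1 -- Compute swept area:
  A = pi * (D/2)^2 = pi * (87/2)^2 = 5944.68 m^2
Step 2 -- Apply wind power equation:
  P = 0.5 * rho * A * v^3 * Cp
  v^3 = 13.2^3 = 2299.968
  P = 0.5 * 1.273 * 5944.68 * 2299.968 * 0.267
  P = 2323591.9 W

2323591.9


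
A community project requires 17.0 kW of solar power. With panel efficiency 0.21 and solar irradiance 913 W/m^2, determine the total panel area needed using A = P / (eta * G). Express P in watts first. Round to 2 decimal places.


Convert target power to watts: P = 17.0 * 1000 = 17000.0 W
Compute denominator: eta * G = 0.21 * 913 = 191.73
Required area A = P / (eta * G) = 17000.0 / 191.73
A = 88.67 m^2

88.67


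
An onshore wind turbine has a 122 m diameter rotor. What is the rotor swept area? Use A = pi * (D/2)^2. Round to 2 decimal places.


Compute the rotor radius:
  r = D / 2 = 122 / 2 = 61.0 m
Calculate swept area:
  A = pi * r^2 = pi * 61.0^2
  A = 11689.87 m^2

11689.87


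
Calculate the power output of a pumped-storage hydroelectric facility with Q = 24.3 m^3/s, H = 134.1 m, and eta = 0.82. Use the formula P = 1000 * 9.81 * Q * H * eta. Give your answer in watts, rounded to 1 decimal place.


Apply the hydropower formula P = rho * g * Q * H * eta
rho * g = 1000 * 9.81 = 9810.0
P = 9810.0 * 24.3 * 134.1 * 0.82
P = 26213071.4 W

26213071.4


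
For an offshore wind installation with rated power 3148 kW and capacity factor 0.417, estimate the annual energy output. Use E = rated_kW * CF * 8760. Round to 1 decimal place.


Annual energy = rated_kW * capacity_factor * hours_per_year
Given: P_rated = 3148 kW, CF = 0.417, hours = 8760
E = 3148 * 0.417 * 8760
E = 11499392.2 kWh

11499392.2


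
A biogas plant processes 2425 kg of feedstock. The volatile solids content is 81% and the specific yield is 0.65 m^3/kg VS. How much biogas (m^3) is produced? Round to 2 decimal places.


Compute volatile solids:
  VS = mass * VS_fraction = 2425 * 0.81 = 1964.25 kg
Calculate biogas volume:
  Biogas = VS * specific_yield = 1964.25 * 0.65
  Biogas = 1276.76 m^3

1276.76


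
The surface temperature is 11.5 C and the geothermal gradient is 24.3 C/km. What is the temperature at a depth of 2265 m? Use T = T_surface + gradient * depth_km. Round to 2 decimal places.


Convert depth to km: 2265 / 1000 = 2.265 km
Temperature increase = gradient * depth_km = 24.3 * 2.265 = 55.04 C
Temperature at depth = T_surface + delta_T = 11.5 + 55.04
T = 66.54 C

66.54


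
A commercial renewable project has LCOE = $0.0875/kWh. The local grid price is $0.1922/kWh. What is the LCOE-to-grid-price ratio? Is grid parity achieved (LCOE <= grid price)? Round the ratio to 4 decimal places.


Compare LCOE to grid price:
  LCOE = $0.0875/kWh, Grid price = $0.1922/kWh
  Ratio = LCOE / grid_price = 0.0875 / 0.1922 = 0.4553
  Grid parity achieved (ratio <= 1)? yes

0.4553


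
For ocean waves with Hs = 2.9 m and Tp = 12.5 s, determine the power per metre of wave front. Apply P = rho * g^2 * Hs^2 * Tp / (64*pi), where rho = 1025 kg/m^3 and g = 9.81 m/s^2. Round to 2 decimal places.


Apply wave power formula:
  g^2 = 9.81^2 = 96.2361
  Hs^2 = 2.9^2 = 8.41
  Numerator = rho * g^2 * Hs^2 * Tp = 1025 * 96.2361 * 8.41 * 12.5 = 10369740.51
  Denominator = 64 * pi = 201.0619
  P = 10369740.51 / 201.0619 = 51574.86 W/m

51574.86


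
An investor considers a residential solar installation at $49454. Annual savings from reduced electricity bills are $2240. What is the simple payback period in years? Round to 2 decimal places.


Simple payback period = initial cost / annual savings
Payback = 49454 / 2240
Payback = 22.08 years

22.08


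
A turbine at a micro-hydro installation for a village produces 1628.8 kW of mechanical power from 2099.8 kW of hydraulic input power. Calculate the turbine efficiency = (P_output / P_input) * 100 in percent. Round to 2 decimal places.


Turbine efficiency = (output power / input power) * 100
eta = (1628.8 / 2099.8) * 100
eta = 77.57%

77.57


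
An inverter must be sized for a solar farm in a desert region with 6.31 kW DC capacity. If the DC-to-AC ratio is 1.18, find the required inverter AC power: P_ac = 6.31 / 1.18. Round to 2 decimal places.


The inverter AC capacity is determined by the DC/AC ratio.
Given: P_dc = 6.31 kW, DC/AC ratio = 1.18
P_ac = P_dc / ratio = 6.31 / 1.18
P_ac = 5.35 kW

5.35


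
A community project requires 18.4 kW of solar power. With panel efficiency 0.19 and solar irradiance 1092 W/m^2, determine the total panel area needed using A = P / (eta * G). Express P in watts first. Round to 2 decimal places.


Convert target power to watts: P = 18.4 * 1000 = 18400.0 W
Compute denominator: eta * G = 0.19 * 1092 = 207.48
Required area A = P / (eta * G) = 18400.0 / 207.48
A = 88.68 m^2

88.68


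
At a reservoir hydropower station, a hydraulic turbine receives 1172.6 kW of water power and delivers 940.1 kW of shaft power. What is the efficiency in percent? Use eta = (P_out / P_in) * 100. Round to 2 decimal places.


Turbine efficiency = (output power / input power) * 100
eta = (940.1 / 1172.6) * 100
eta = 80.17%

80.17


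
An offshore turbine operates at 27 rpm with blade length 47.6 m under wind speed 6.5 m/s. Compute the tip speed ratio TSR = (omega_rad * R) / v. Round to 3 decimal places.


Convert rotational speed to rad/s:
  omega = 27 * 2 * pi / 60 = 2.8274 rad/s
Compute tip speed:
  v_tip = omega * R = 2.8274 * 47.6 = 134.586 m/s
Tip speed ratio:
  TSR = v_tip / v_wind = 134.586 / 6.5 = 20.706

20.706


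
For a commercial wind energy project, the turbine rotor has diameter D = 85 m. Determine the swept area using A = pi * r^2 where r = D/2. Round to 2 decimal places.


Compute the rotor radius:
  r = D / 2 = 85 / 2 = 42.5 m
Calculate swept area:
  A = pi * r^2 = pi * 42.5^2
  A = 5674.50 m^2

5674.50


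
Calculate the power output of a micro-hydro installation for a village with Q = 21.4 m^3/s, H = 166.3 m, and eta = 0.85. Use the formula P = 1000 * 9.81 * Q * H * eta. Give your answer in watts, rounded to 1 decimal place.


Apply the hydropower formula P = rho * g * Q * H * eta
rho * g = 1000 * 9.81 = 9810.0
P = 9810.0 * 21.4 * 166.3 * 0.85
P = 29675220.6 W

29675220.6


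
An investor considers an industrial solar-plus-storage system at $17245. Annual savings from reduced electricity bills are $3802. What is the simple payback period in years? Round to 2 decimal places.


Simple payback period = initial cost / annual savings
Payback = 17245 / 3802
Payback = 4.54 years

4.54


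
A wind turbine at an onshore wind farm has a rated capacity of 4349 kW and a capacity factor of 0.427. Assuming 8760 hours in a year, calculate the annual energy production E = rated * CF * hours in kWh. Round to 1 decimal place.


Annual energy = rated_kW * capacity_factor * hours_per_year
Given: P_rated = 4349 kW, CF = 0.427, hours = 8760
E = 4349 * 0.427 * 8760
E = 16267521.5 kWh

16267521.5


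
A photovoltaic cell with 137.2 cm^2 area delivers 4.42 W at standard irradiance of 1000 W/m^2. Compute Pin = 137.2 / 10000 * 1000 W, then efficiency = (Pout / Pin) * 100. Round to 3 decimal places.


First compute the input power:
  Pin = area_cm2 / 10000 * G = 137.2 / 10000 * 1000 = 13.72 W
Then compute efficiency:
  Efficiency = (Pout / Pin) * 100 = (4.42 / 13.72) * 100
  Efficiency = 32.216%

32.216


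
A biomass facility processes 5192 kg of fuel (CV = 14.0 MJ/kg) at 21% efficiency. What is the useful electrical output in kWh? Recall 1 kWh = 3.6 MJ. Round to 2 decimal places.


Total energy = mass * CV = 5192 * 14.0 = 72688.0 MJ
Useful energy = total * eta = 72688.0 * 0.21 = 15264.48 MJ
Convert to kWh: 15264.48 / 3.6
Useful energy = 4240.13 kWh

4240.13


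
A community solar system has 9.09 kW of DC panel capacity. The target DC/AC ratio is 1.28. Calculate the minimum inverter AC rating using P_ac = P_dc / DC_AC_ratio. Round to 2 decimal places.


The inverter AC capacity is determined by the DC/AC ratio.
Given: P_dc = 9.09 kW, DC/AC ratio = 1.28
P_ac = P_dc / ratio = 9.09 / 1.28
P_ac = 7.10 kW

7.10


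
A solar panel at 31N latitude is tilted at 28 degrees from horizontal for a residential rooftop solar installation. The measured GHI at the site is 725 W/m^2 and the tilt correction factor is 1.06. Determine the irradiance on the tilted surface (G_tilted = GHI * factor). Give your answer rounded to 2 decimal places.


Identify the given values:
  GHI = 725 W/m^2, tilt correction factor = 1.06
Apply the formula G_tilted = GHI * factor:
  G_tilted = 725 * 1.06
  G_tilted = 768.50 W/m^2

768.50


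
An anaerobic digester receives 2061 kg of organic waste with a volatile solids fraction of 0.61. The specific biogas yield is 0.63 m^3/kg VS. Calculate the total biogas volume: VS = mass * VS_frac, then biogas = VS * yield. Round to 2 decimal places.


Compute volatile solids:
  VS = mass * VS_fraction = 2061 * 0.61 = 1257.21 kg
Calculate biogas volume:
  Biogas = VS * specific_yield = 1257.21 * 0.63
  Biogas = 792.04 m^3

792.04


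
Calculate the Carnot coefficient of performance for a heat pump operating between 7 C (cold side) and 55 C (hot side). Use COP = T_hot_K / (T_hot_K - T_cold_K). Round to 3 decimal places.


Convert to Kelvin:
  T_hot = 55 + 273.15 = 328.15 K
  T_cold = 7 + 273.15 = 280.15 K
Apply Carnot COP formula:
  COP = T_hot_K / (T_hot_K - T_cold_K) = 328.15 / 48.0
  COP = 6.836

6.836


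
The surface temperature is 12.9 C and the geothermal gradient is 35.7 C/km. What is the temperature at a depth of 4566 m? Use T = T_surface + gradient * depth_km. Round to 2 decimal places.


Convert depth to km: 4566 / 1000 = 4.566 km
Temperature increase = gradient * depth_km = 35.7 * 4.566 = 163.01 C
Temperature at depth = T_surface + delta_T = 12.9 + 163.01
T = 175.91 C

175.91


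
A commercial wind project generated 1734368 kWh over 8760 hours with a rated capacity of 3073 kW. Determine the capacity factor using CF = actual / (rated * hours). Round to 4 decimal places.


Capacity factor = actual output / maximum possible output
Maximum possible = rated * hours = 3073 * 8760 = 26919480 kWh
CF = 1734368 / 26919480
CF = 0.0644

0.0644


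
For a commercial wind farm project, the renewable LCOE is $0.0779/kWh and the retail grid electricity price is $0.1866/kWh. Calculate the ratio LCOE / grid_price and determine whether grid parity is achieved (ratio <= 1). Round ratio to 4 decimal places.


Compare LCOE to grid price:
  LCOE = $0.0779/kWh, Grid price = $0.1866/kWh
  Ratio = LCOE / grid_price = 0.0779 / 0.1866 = 0.4175
  Grid parity achieved (ratio <= 1)? yes

0.4175


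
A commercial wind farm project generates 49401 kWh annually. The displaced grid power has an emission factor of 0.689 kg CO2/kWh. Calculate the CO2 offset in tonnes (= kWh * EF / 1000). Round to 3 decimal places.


CO2 offset in kg = generation * emission_factor
CO2 offset = 49401 * 0.689 = 34037.29 kg
Convert to tonnes:
  CO2 offset = 34037.29 / 1000 = 34.037 tonnes

34.037


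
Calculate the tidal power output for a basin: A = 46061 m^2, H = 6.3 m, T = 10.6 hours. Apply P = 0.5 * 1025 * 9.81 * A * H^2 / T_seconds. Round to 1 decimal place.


Convert period to seconds: T = 10.6 * 3600 = 38160.0 s
H^2 = 6.3^2 = 39.69
P = 0.5 * rho * g * A * H^2 / T
P = 0.5 * 1025 * 9.81 * 46061 * 39.69 / 38160.0
P = 240862.4 W

240862.4


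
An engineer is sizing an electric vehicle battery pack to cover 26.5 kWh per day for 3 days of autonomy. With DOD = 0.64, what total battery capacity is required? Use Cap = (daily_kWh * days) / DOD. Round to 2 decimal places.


Total energy needed = daily * days = 26.5 * 3 = 79.5 kWh
Account for depth of discharge:
  Cap = total_energy / DOD = 79.5 / 0.64
  Cap = 124.22 kWh

124.22


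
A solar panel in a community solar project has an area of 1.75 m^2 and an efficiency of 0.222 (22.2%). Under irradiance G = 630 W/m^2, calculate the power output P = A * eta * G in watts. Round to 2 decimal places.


Use the solar power formula P = A * eta * G.
Given: A = 1.75 m^2, eta = 0.222, G = 630 W/m^2
P = 1.75 * 0.222 * 630
P = 244.76 W

244.76


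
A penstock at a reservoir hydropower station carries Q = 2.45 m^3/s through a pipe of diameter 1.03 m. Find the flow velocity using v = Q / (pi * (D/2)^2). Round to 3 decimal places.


Compute pipe cross-sectional area:
  A = pi * (D/2)^2 = pi * (1.03/2)^2 = 0.8332 m^2
Calculate velocity:
  v = Q / A = 2.45 / 0.8332
  v = 2.940 m/s

2.940


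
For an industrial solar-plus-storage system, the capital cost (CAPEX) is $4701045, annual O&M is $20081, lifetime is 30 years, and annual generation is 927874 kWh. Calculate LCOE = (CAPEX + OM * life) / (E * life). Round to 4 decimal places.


Total cost = CAPEX + OM * lifetime = 4701045 + 20081 * 30 = 4701045 + 602430 = 5303475
Total generation = annual * lifetime = 927874 * 30 = 27836220 kWh
LCOE = 5303475 / 27836220
LCOE = 0.1905 $/kWh

0.1905


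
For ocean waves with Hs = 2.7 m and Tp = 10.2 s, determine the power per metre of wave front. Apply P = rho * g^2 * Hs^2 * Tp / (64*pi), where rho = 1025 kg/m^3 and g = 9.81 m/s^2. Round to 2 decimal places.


Apply wave power formula:
  g^2 = 9.81^2 = 96.2361
  Hs^2 = 2.7^2 = 7.29
  Numerator = rho * g^2 * Hs^2 * Tp = 1025 * 96.2361 * 7.29 * 10.2 = 7334822.02
  Denominator = 64 * pi = 201.0619
  P = 7334822.02 / 201.0619 = 36480.41 W/m

36480.41


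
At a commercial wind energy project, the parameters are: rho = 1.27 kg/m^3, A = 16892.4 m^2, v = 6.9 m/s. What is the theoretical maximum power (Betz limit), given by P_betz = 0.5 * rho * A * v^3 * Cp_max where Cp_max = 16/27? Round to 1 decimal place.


The Betz coefficient Cp_max = 16/27 = 0.5926
v^3 = 6.9^3 = 328.509
P_betz = 0.5 * rho * A * v^3 * Cp_max
P_betz = 0.5 * 1.27 * 16892.4 * 328.509 * 0.5926
P_betz = 2088183.1 W

2088183.1


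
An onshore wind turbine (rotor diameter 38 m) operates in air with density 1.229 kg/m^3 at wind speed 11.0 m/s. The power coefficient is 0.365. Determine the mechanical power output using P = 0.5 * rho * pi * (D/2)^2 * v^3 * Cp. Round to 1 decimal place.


Step 1 -- Compute swept area:
  A = pi * (D/2)^2 = pi * (38/2)^2 = 1134.11 m^2
Step 2 -- Apply wind power equation:
  P = 0.5 * rho * A * v^3 * Cp
  v^3 = 11.0^3 = 1331.0
  P = 0.5 * 1.229 * 1134.11 * 1331.0 * 0.365
  P = 338571.1 W

338571.1


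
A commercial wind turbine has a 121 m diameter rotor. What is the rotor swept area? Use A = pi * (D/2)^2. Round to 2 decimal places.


Compute the rotor radius:
  r = D / 2 = 121 / 2 = 60.5 m
Calculate swept area:
  A = pi * r^2 = pi * 60.5^2
  A = 11499.01 m^2

11499.01


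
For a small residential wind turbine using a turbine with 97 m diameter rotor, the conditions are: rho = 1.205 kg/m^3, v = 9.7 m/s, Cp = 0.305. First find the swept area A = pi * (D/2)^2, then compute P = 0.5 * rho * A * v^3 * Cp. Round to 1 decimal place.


Step 1 -- Compute swept area:
  A = pi * (D/2)^2 = pi * (97/2)^2 = 7389.81 m^2
Step 2 -- Apply wind power equation:
  P = 0.5 * rho * A * v^3 * Cp
  v^3 = 9.7^3 = 912.673
  P = 0.5 * 1.205 * 7389.81 * 912.673 * 0.305
  P = 1239382.7 W

1239382.7


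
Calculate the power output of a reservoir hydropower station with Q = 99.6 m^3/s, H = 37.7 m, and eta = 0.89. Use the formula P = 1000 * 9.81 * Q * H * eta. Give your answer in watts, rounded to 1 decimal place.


Apply the hydropower formula P = rho * g * Q * H * eta
rho * g = 1000 * 9.81 = 9810.0
P = 9810.0 * 99.6 * 37.7 * 0.89
P = 32783831.0 W

32783831.0


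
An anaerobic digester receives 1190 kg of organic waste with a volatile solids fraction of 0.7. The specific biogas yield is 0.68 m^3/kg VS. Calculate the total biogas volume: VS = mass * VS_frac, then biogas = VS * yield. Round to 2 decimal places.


Compute volatile solids:
  VS = mass * VS_fraction = 1190 * 0.7 = 833.0 kg
Calculate biogas volume:
  Biogas = VS * specific_yield = 833.0 * 0.68
  Biogas = 566.44 m^3

566.44


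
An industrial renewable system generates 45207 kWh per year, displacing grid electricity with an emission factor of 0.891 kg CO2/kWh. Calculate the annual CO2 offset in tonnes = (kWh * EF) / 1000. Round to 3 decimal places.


CO2 offset in kg = generation * emission_factor
CO2 offset = 45207 * 0.891 = 40279.44 kg
Convert to tonnes:
  CO2 offset = 40279.44 / 1000 = 40.279 tonnes

40.279


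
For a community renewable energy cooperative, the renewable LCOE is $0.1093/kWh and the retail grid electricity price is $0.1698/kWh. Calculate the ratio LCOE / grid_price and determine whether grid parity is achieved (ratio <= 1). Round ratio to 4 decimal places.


Compare LCOE to grid price:
  LCOE = $0.1093/kWh, Grid price = $0.1698/kWh
  Ratio = LCOE / grid_price = 0.1093 / 0.1698 = 0.6437
  Grid parity achieved (ratio <= 1)? yes

0.6437


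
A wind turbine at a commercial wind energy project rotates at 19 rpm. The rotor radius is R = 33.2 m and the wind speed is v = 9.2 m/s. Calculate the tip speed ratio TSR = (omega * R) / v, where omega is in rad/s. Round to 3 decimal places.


Convert rotational speed to rad/s:
  omega = 19 * 2 * pi / 60 = 1.9897 rad/s
Compute tip speed:
  v_tip = omega * R = 1.9897 * 33.2 = 66.057 m/s
Tip speed ratio:
  TSR = v_tip / v_wind = 66.057 / 9.2 = 7.180

7.180


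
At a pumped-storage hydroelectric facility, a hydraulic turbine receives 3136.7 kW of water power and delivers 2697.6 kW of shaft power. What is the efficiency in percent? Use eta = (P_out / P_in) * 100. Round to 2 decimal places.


Turbine efficiency = (output power / input power) * 100
eta = (2697.6 / 3136.7) * 100
eta = 86.00%

86.00


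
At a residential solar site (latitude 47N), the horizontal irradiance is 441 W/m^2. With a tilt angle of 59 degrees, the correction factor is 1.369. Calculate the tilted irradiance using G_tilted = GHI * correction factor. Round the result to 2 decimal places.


Identify the given values:
  GHI = 441 W/m^2, tilt correction factor = 1.369
Apply the formula G_tilted = GHI * factor:
  G_tilted = 441 * 1.369
  G_tilted = 603.73 W/m^2

603.73


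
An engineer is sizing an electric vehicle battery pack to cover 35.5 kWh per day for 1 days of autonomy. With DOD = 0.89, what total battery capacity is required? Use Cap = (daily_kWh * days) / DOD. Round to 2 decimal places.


Total energy needed = daily * days = 35.5 * 1 = 35.5 kWh
Account for depth of discharge:
  Cap = total_energy / DOD = 35.5 / 0.89
  Cap = 39.89 kWh

39.89


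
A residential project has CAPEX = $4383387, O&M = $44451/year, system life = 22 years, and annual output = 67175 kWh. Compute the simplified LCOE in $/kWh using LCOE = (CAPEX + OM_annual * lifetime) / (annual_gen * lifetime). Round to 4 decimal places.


Total cost = CAPEX + OM * lifetime = 4383387 + 44451 * 22 = 4383387 + 977922 = 5361309
Total generation = annual * lifetime = 67175 * 22 = 1477850 kWh
LCOE = 5361309 / 1477850
LCOE = 3.6278 $/kWh

3.6278


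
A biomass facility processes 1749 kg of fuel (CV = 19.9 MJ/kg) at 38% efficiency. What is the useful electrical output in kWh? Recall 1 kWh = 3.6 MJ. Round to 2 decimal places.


Total energy = mass * CV = 1749 * 19.9 = 34805.1 MJ
Useful energy = total * eta = 34805.1 * 0.38 = 13225.94 MJ
Convert to kWh: 13225.94 / 3.6
Useful energy = 3673.87 kWh

3673.87


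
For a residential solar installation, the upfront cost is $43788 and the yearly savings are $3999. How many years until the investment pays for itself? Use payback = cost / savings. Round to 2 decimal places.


Simple payback period = initial cost / annual savings
Payback = 43788 / 3999
Payback = 10.95 years

10.95


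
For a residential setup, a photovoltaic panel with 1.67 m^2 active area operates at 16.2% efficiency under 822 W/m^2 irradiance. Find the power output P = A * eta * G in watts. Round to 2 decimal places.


Use the solar power formula P = A * eta * G.
Given: A = 1.67 m^2, eta = 0.162, G = 822 W/m^2
P = 1.67 * 0.162 * 822
P = 222.38 W

222.38


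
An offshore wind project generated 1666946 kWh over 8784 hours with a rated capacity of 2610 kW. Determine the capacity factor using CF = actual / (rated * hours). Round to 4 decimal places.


Capacity factor = actual output / maximum possible output
Maximum possible = rated * hours = 2610 * 8784 = 22926240 kWh
CF = 1666946 / 22926240
CF = 0.0727

0.0727
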